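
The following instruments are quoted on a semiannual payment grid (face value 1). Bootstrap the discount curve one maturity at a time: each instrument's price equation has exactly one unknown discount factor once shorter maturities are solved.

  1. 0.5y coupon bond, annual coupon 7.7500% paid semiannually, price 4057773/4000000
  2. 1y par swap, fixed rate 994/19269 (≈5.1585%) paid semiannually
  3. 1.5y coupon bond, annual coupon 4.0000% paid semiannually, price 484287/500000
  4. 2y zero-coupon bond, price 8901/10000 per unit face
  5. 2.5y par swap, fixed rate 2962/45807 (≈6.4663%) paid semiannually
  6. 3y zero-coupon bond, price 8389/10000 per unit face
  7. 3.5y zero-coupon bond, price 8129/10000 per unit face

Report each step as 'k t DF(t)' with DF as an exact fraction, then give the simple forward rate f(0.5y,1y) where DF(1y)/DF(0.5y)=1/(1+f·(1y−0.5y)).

step 1 [0.5y] bond c/2=31/800: DF=(4057773/4000000 − 31/800·(0))/(1+31/800) = 4883/5000 ≈ 0.976600
step 2 [1y] swap r/2=497/19269: DF=(1 − 497/19269·(0.976600))/(1+497/19269) = 9503/10000 ≈ 0.950300
step 3 [1.5y] bond c/2=1/50: DF=(484287/500000 − 1/50·(0.976600+0.950300))/(1+1/50) = 4559/5000 ≈ 0.911800
step 4 [2y] zero: DF = P = 8901/10000 ≈ 0.890100
step 5 [2.5y] swap r/2=1481/45807: DF=(1 − 1481/45807·(0.976600+0.950300+0.911800+0.890100))/(1+1481/45807) = 8519/10000 ≈ 0.851900
step 6 [3y] zero: DF = P = 8389/10000 ≈ 0.838900
step 7 [3.5y] zero: DF = P = 8129/10000 ≈ 0.812900

1 1/2 4883/5000
2 1 9503/10000
3 3/2 4559/5000
4 2 8901/10000
5 5/2 8519/10000
6 3 8389/10000
7 7/2 8129/10000
f(0.5y,1y) = ((4883/5000)/(9503/10000) − 1)/(1/2) = 526/9503 ≈ 5.5351%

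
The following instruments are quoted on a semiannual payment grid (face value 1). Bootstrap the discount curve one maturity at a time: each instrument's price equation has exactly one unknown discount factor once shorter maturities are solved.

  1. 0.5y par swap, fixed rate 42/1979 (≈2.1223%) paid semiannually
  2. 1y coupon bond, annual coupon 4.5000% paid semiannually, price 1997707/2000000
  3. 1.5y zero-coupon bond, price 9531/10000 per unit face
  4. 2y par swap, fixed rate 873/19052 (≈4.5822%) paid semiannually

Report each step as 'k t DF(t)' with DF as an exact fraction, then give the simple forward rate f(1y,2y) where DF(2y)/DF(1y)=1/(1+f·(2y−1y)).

step 1 [0.5y] swap r/2=21/1979: DF=(1 − 21/1979·(0))/(1+21/1979) = 1979/2000 ≈ 0.989500
step 2 [1y] bond c/2=9/400: DF=(1997707/2000000 − 9/400·(0.989500))/(1+9/400) = 9551/10000 ≈ 0.955100
step 3 [1.5y] zero: DF = P = 9531/10000 ≈ 0.953100
step 4 [2y] swap r/2=873/38104: DF=(1 − 873/38104·(0.989500+0.955100+0.953100))/(1+873/38104) = 9127/10000 ≈ 0.912700

1 1/2 1979/2000
2 1 9551/10000
3 3/2 9531/10000
4 2 9127/10000
f(1y,2y) = ((9551/10000)/(9127/10000) − 1)/(1) = 424/9127 ≈ 4.6456%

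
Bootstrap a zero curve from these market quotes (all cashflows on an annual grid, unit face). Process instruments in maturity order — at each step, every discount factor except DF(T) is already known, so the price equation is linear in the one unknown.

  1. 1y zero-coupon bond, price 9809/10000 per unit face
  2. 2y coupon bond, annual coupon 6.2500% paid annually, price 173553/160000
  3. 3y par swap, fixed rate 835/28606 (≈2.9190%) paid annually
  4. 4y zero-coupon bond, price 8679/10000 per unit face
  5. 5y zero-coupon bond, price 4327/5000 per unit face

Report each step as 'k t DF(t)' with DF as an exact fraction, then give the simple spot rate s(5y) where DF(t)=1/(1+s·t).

step 1 [1y] zero: DF = P = 9809/10000 ≈ 0.980900
step 2 [2y] bond c/1=1/16: DF=(173553/160000 − 1/16·(0.980900))/(1+1/16) = 602/625 ≈ 0.963200
step 3 [3y] swap r/1=835/28606: DF=(1 − 835/28606·(0.980900+0.963200))/(1+835/28606) = 1833/2000 ≈ 0.916500
step 4 [4y] zero: DF = P = 8679/10000 ≈ 0.867900
step 5 [5y] zero: DF = P = 4327/5000 ≈ 0.865400

1 1 9809/10000
2 2 602/625
3 3 1833/2000
4 4 8679/10000
5 5 4327/5000
s(5y) = (1/(4327/5000) − 1)/(5) = 673/21635 ≈ 3.1107%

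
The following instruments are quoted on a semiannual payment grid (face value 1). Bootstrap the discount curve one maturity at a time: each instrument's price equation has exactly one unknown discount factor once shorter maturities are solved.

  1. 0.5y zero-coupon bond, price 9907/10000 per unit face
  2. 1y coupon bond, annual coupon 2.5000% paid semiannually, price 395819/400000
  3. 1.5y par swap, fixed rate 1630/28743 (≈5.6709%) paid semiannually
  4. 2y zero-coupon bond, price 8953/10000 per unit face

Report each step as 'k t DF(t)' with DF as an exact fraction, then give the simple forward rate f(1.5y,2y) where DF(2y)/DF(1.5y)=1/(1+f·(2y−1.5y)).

step 1 [0.5y] zero: DF = P = 9907/10000 ≈ 0.990700
step 2 [1y] bond c/2=1/80: DF=(395819/400000 − 1/80·(0.990700))/(1+1/80) = 9651/10000 ≈ 0.965100
step 3 [1.5y] swap r/2=815/28743: DF=(1 − 815/28743·(0.990700+0.965100))/(1+815/28743) = 1837/2000 ≈ 0.918500
step 4 [2y] zero: DF = P = 8953/10000 ≈ 0.895300

1 1/2 9907/10000
2 1 9651/10000
3 3/2 1837/2000
4 2 8953/10000
f(1.5y,2y) = ((1837/2000)/(8953/10000) − 1)/(1/2) = 464/8953 ≈ 5.1826%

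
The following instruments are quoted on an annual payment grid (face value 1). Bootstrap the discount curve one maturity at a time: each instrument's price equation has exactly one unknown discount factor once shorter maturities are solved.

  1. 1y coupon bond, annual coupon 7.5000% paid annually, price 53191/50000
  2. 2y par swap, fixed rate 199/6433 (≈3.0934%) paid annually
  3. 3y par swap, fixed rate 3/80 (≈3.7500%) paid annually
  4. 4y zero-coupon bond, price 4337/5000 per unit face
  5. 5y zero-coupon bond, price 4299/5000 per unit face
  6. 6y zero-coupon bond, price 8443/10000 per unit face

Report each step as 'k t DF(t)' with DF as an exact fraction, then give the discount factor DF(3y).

1 1 1237/1250
2 2 9403/10000
3 3 8941/10000
4 4 4337/5000
5 5 4299/5000
6 6 8443/10000
DF(3y) = 8941/10000 ≈ 0.894100

step 1 [1y] bond c/1=3/40: DF=(53191/50000 − 3/40·(0))/(1+3/40) = 1237/1250 ≈ 0.989600
step 2 [2y] swap r/1=199/6433: DF=(1 − 199/6433·(0.989600))/(1+199/6433) = 9403/10000 ≈ 0.940300
step 3 [3y] swap r/1=3/80: DF=(1 − 3/80·(0.989600+0.940300))/(1+3/80) = 8941/10000 ≈ 0.894100
step 4 [4y] zero: DF = P = 4337/5000 ≈ 0.867400
step 5 [5y] zero: DF = P = 4299/5000 ≈ 0.859800
step 6 [6y] zero: DF = P = 8443/10000 ≈ 0.844300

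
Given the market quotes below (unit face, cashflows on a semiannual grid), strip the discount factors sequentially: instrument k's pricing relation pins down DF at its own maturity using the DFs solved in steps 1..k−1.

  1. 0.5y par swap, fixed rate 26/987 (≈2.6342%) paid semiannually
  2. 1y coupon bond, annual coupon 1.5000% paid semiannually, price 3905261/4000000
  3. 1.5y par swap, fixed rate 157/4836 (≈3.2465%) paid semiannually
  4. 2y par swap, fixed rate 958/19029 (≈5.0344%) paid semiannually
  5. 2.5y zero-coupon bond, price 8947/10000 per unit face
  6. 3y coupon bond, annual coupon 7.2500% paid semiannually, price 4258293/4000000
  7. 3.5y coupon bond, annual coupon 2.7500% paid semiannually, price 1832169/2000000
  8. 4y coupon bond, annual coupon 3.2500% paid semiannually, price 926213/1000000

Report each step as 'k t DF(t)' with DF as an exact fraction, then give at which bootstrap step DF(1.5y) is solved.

step 1 [0.5y] swap r/2=13/987: DF=(1 − 13/987·(0))/(1+13/987) = 987/1000 ≈ 0.987000
step 2 [1y] bond c/2=3/400: DF=(3905261/4000000 − 3/400·(0.987000))/(1+3/400) = 9617/10000 ≈ 0.961700
step 3 [1.5y] swap r/2=157/9672: DF=(1 − 157/9672·(0.987000+0.961700))/(1+157/9672) = 9529/10000 ≈ 0.952900
step 4 [2y] swap r/2=479/19029: DF=(1 − 479/19029·(0.987000+0.961700+0.952900))/(1+479/19029) = 4521/5000 ≈ 0.904200
step 5 [2.5y] zero: DF = P = 8947/10000 ≈ 0.894700
step 6 [3y] bond c/2=29/800: DF=(4258293/4000000 − 29/800·(0.987000+0.961700+0.952900+0.904200+0.894700))/(1+29/800) = 8629/10000 ≈ 0.862900
step 7 [3.5y] bond c/2=11/800: DF=(1832169/2000000 − 11/800·(0.987000+0.961700+0.952900+0.904200+0.894700+0.862900))/(1+11/800) = 4141/5000 ≈ 0.828200
step 8 [4y] bond c/2=13/800: DF=(926213/1000000 − 13/800·(0.987000+0.961700+0.952900+0.904200+0.894700+0.862900+0.828200))/(1+13/800) = 2023/2500 ≈ 0.809200

1 1/2 987/1000
2 1 9617/10000
3 3/2 9529/10000
4 2 4521/5000
5 5/2 8947/10000
6 3 8629/10000
7 7/2 4141/5000
8 4 2023/2500
DF(1.5y) is solved at step 3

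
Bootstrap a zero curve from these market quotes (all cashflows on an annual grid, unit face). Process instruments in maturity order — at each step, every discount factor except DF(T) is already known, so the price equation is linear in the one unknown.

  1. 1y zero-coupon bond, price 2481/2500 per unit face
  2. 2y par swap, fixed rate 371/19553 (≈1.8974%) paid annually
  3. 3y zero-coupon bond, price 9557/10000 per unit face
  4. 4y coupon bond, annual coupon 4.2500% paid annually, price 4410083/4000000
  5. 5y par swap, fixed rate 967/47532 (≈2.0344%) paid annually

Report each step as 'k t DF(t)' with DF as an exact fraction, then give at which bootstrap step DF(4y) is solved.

step 1 [1y] zero: DF = P = 2481/2500 ≈ 0.992400
step 2 [2y] swap r/1=371/19553: DF=(1 − 371/19553·(0.992400))/(1+371/19553) = 9629/10000 ≈ 0.962900
step 3 [3y] zero: DF = P = 9557/10000 ≈ 0.955700
step 4 [4y] bond c/1=17/400: DF=(4410083/4000000 − 17/400·(0.992400+0.962900+0.955700))/(1+17/400) = 9389/10000 ≈ 0.938900
step 5 [5y] swap r/1=967/47532: DF=(1 − 967/47532·(0.992400+0.962900+0.955700+0.938900))/(1+967/47532) = 9033/10000 ≈ 0.903300

1 1 2481/2500
2 2 9629/10000
3 3 9557/10000
4 4 9389/10000
5 5 9033/10000
DF(4y) is solved at step 4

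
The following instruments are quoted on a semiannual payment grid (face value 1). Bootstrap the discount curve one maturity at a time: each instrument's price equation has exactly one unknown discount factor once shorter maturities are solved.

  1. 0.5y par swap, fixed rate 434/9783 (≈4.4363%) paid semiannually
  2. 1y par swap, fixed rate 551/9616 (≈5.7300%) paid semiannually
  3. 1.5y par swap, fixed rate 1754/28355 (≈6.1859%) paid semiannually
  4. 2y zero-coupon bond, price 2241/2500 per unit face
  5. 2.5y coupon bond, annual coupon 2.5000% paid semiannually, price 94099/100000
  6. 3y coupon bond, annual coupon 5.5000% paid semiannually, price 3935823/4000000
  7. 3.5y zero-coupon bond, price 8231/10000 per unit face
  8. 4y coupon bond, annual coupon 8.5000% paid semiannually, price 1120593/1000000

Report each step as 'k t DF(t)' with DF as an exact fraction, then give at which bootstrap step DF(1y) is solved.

1 1/2 9783/10000
2 1 9449/10000
3 3/2 9123/10000
4 2 2241/2500
5 5/2 8833/10000
6 3 8341/10000
7 7/2 8231/10000
8 4 512/625
DF(1y) is solved at step 2

step 1 [0.5y] swap r/2=217/9783: DF=(1 − 217/9783·(0))/(1+217/9783) = 9783/10000 ≈ 0.978300
step 2 [1y] swap r/2=551/19232: DF=(1 − 551/19232·(0.978300))/(1+551/19232) = 9449/10000 ≈ 0.944900
step 3 [1.5y] swap r/2=877/28355: DF=(1 − 877/28355·(0.978300+0.944900))/(1+877/28355) = 9123/10000 ≈ 0.912300
step 4 [2y] zero: DF = P = 2241/2500 ≈ 0.896400
step 5 [2.5y] bond c/2=1/80: DF=(94099/100000 − 1/80·(0.978300+0.944900+0.912300+0.896400))/(1+1/80) = 8833/10000 ≈ 0.883300
step 6 [3y] bond c/2=11/400: DF=(3935823/4000000 − 11/400·(0.978300+0.944900+0.912300+0.896400+0.883300))/(1+11/400) = 8341/10000 ≈ 0.834100
step 7 [3.5y] zero: DF = P = 8231/10000 ≈ 0.823100
step 8 [4y] bond c/2=17/400: DF=(1120593/1000000 − 17/400·(0.978300+0.944900+0.912300+0.896400+0.883300+0.834100+0.823100))/(1+17/400) = 512/625 ≈ 0.819200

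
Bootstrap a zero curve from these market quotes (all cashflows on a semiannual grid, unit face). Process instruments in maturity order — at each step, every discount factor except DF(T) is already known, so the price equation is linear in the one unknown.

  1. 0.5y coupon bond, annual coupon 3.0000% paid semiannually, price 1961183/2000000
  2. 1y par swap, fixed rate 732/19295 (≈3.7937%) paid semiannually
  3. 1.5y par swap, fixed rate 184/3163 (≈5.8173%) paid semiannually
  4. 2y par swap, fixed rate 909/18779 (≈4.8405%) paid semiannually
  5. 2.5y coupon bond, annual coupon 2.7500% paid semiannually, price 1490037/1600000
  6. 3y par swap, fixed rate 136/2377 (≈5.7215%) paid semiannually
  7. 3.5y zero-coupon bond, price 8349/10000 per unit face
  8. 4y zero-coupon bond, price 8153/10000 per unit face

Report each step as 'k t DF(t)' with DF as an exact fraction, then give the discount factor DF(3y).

step 1 [0.5y] bond c/2=3/200: DF=(1961183/2000000 − 3/200·(0))/(1+3/200) = 9661/10000 ≈ 0.966100
step 2 [1y] swap r/2=366/19295: DF=(1 − 366/19295·(0.966100))/(1+366/19295) = 4817/5000 ≈ 0.963400
step 3 [1.5y] swap r/2=92/3163: DF=(1 − 92/3163·(0.966100+0.963400))/(1+92/3163) = 2293/2500 ≈ 0.917200
step 4 [2y] swap r/2=909/37558: DF=(1 − 909/37558·(0.966100+0.963400+0.917200))/(1+909/37558) = 9091/10000 ≈ 0.909100
step 5 [2.5y] bond c/2=11/800: DF=(1490037/1600000 − 11/800·(0.966100+0.963400+0.917200+0.909100))/(1+11/800) = 8677/10000 ≈ 0.867700
step 6 [3y] swap r/2=68/2377: DF=(1 − 68/2377·(0.966100+0.963400+0.917200+0.909100+0.867700))/(1+68/2377) = 2109/2500 ≈ 0.843600
step 7 [3.5y] zero: DF = P = 8349/10000 ≈ 0.834900
step 8 [4y] zero: DF = P = 8153/10000 ≈ 0.815300

1 1/2 9661/10000
2 1 4817/5000
3 3/2 2293/2500
4 2 9091/10000
5 5/2 8677/10000
6 3 2109/2500
7 7/2 8349/10000
8 4 8153/10000
DF(3y) = 2109/2500 ≈ 0.843600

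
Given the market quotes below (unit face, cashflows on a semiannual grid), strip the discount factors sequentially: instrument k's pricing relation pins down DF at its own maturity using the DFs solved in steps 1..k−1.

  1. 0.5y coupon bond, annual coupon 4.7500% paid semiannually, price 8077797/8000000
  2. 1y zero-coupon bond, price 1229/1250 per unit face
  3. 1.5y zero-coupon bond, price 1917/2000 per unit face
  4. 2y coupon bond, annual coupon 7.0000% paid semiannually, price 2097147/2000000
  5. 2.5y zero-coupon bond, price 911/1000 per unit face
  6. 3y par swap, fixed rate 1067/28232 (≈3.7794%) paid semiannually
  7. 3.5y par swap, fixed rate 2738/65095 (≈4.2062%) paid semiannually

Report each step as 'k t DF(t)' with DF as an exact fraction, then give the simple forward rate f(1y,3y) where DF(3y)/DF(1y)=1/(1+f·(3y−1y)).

1 1/2 9863/10000
2 1 1229/1250
3 3/2 1917/2000
4 2 9141/10000
5 5/2 911/1000
6 3 8933/10000
7 7/2 8631/10000
f(1y,3y) = ((1229/1250)/(8933/10000) − 1)/(2) = 899/17866 ≈ 5.0319%

step 1 [0.5y] bond c/2=19/800: DF=(8077797/8000000 − 19/800·(0))/(1+19/800) = 9863/10000 ≈ 0.986300
step 2 [1y] zero: DF = P = 1229/1250 ≈ 0.983200
step 3 [1.5y] zero: DF = P = 1917/2000 ≈ 0.958500
step 4 [2y] bond c/2=7/200: DF=(2097147/2000000 − 7/200·(0.986300+0.983200+0.958500))/(1+7/200) = 9141/10000 ≈ 0.914100
step 5 [2.5y] zero: DF = P = 911/1000 ≈ 0.911000
step 6 [3y] swap r/2=1067/56464: DF=(1 − 1067/56464·(0.986300+0.983200+0.958500+0.914100+0.911000))/(1+1067/56464) = 8933/10000 ≈ 0.893300
step 7 [3.5y] swap r/2=1369/65095: DF=(1 − 1369/65095·(0.986300+0.983200+0.958500+0.914100+0.911000+0.893300))/(1+1369/65095) = 8631/10000 ≈ 0.863100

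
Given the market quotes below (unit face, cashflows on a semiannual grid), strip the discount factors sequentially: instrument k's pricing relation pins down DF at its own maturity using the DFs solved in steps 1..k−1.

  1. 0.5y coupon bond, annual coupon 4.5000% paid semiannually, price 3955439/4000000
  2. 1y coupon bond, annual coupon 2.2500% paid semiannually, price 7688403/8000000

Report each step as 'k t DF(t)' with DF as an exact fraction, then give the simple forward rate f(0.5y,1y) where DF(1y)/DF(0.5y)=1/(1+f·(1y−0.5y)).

step 1 [0.5y] bond c/2=9/400: DF=(3955439/4000000 − 9/400·(0))/(1+9/400) = 9671/10000 ≈ 0.967100
step 2 [1y] bond c/2=9/800: DF=(7688403/8000000 − 9/800·(0.967100))/(1+9/800) = 2349/2500 ≈ 0.939600

1 1/2 9671/10000
2 1 2349/2500
f(0.5y,1y) = ((9671/10000)/(2349/2500) − 1)/(1/2) = 275/4698 ≈ 5.8536%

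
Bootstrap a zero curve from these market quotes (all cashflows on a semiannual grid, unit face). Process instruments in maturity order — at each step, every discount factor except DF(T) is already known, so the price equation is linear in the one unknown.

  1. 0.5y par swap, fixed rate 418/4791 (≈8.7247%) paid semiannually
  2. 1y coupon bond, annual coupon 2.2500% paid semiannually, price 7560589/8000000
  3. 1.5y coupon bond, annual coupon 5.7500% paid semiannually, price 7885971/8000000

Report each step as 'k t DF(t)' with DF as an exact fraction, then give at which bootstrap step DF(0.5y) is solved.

1 1/2 4791/5000
2 1 9239/10000
3 3/2 566/625
DF(0.5y) is solved at step 1

step 1 [0.5y] swap r/2=209/4791: DF=(1 − 209/4791·(0))/(1+209/4791) = 4791/5000 ≈ 0.958200
step 2 [1y] bond c/2=9/800: DF=(7560589/8000000 − 9/800·(0.958200))/(1+9/800) = 9239/10000 ≈ 0.923900
step 3 [1.5y] bond c/2=23/800: DF=(7885971/8000000 − 23/800·(0.958200+0.923900))/(1+23/800) = 566/625 ≈ 0.905600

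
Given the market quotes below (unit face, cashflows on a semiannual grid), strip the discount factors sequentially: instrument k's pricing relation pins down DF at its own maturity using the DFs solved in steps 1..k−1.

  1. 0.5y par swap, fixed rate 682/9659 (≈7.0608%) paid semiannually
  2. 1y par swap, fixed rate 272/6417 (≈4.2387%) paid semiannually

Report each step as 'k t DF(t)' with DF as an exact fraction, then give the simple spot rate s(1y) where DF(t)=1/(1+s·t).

step 1 [0.5y] swap r/2=341/9659: DF=(1 − 341/9659·(0))/(1+341/9659) = 9659/10000 ≈ 0.965900
step 2 [1y] swap r/2=136/6417: DF=(1 − 136/6417·(0.965900))/(1+136/6417) = 1199/1250 ≈ 0.959200

1 1/2 9659/10000
2 1 1199/1250
s(1y) = (1/(1199/1250) − 1)/(1) = 51/1199 ≈ 4.2535%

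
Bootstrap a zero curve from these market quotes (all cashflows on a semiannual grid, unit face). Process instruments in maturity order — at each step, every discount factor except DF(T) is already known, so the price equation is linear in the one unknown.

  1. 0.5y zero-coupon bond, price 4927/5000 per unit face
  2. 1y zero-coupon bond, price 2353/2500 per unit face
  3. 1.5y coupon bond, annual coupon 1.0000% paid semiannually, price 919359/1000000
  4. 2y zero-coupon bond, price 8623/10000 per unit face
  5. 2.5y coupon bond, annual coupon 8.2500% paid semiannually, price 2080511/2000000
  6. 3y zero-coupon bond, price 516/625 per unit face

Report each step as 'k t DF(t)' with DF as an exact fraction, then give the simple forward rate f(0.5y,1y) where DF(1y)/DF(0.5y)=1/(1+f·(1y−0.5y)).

1 1/2 4927/5000
2 1 2353/2500
3 3/2 2263/2500
4 2 8623/10000
5 5/2 8527/10000
6 3 516/625
f(0.5y,1y) = ((4927/5000)/(2353/2500) − 1)/(1/2) = 17/181 ≈ 9.3923%

step 1 [0.5y] zero: DF = P = 4927/5000 ≈ 0.985400
step 2 [1y] zero: DF = P = 2353/2500 ≈ 0.941200
step 3 [1.5y] bond c/2=1/200: DF=(919359/1000000 − 1/200·(0.985400+0.941200))/(1+1/200) = 2263/2500 ≈ 0.905200
step 4 [2y] zero: DF = P = 8623/10000 ≈ 0.862300
step 5 [2.5y] bond c/2=33/800: DF=(2080511/2000000 − 33/800·(0.985400+0.941200+0.905200+0.862300))/(1+33/800) = 8527/10000 ≈ 0.852700
step 6 [3y] zero: DF = P = 516/625 ≈ 0.825600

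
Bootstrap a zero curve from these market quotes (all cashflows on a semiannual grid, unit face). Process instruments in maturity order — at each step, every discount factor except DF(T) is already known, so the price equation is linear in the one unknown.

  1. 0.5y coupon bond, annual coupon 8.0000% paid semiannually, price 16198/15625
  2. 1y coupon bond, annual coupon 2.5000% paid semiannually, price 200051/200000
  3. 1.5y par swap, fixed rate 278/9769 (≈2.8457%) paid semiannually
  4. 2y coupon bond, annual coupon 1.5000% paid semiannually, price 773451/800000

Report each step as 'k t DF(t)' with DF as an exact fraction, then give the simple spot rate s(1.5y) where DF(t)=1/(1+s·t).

step 1 [0.5y] bond c/2=1/25: DF=(16198/15625 − 1/25·(0))/(1+1/25) = 623/625 ≈ 0.996800
step 2 [1y] bond c/2=1/80: DF=(200051/200000 − 1/80·(0.996800))/(1+1/80) = 2439/2500 ≈ 0.975600
step 3 [1.5y] swap r/2=139/9769: DF=(1 − 139/9769·(0.996800+0.975600))/(1+139/9769) = 9583/10000 ≈ 0.958300
step 4 [2y] bond c/2=3/400: DF=(773451/800000 − 3/400·(0.996800+0.975600+0.958300))/(1+3/400) = 4689/5000 ≈ 0.937800

1 1/2 623/625
2 1 2439/2500
3 3/2 9583/10000
4 2 4689/5000
s(1.5y) = (1/(9583/10000) − 1)/(3/2) = 278/9583 ≈ 2.9010%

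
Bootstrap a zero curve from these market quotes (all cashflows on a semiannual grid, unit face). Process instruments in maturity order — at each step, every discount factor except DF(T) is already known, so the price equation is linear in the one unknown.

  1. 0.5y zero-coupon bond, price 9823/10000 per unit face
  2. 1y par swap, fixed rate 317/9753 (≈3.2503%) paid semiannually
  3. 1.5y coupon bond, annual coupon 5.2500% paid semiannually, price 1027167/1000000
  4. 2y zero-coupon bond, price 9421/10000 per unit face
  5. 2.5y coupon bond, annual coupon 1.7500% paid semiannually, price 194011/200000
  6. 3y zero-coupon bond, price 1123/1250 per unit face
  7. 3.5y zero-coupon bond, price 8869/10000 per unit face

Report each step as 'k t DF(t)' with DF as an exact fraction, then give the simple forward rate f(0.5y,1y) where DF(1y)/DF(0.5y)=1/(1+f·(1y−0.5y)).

step 1 [0.5y] zero: DF = P = 9823/10000 ≈ 0.982300
step 2 [1y] swap r/2=317/19506: DF=(1 − 317/19506·(0.982300))/(1+317/19506) = 9683/10000 ≈ 0.968300
step 3 [1.5y] bond c/2=21/800: DF=(1027167/1000000 − 21/800·(0.982300+0.968300))/(1+21/800) = 951/1000 ≈ 0.951000
step 4 [2y] zero: DF = P = 9421/10000 ≈ 0.942100
step 5 [2.5y] bond c/2=7/800: DF=(194011/200000 − 7/800·(0.982300+0.968300+0.951000+0.942100))/(1+7/800) = 9283/10000 ≈ 0.928300
step 6 [3y] zero: DF = P = 1123/1250 ≈ 0.898400
step 7 [3.5y] zero: DF = P = 8869/10000 ≈ 0.886900

1 1/2 9823/10000
2 1 9683/10000
3 3/2 951/1000
4 2 9421/10000
5 5/2 9283/10000
6 3 1123/1250
7 7/2 8869/10000
f(0.5y,1y) = ((9823/10000)/(9683/10000) − 1)/(1/2) = 280/9683 ≈ 2.8917%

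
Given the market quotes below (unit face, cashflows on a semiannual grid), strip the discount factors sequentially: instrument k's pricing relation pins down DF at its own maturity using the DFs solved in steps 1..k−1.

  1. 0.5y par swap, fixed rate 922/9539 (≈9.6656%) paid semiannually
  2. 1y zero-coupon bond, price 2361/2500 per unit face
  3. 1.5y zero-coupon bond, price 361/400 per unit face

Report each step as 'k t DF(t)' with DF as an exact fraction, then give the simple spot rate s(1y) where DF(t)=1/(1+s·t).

step 1 [0.5y] swap r/2=461/9539: DF=(1 − 461/9539·(0))/(1+461/9539) = 9539/10000 ≈ 0.953900
step 2 [1y] zero: DF = P = 2361/2500 ≈ 0.944400
step 3 [1.5y] zero: DF = P = 361/400 ≈ 0.902500

1 1/2 9539/10000
2 1 2361/2500
3 3/2 361/400
s(1y) = (1/(2361/2500) − 1)/(1) = 139/2361 ≈ 5.8873%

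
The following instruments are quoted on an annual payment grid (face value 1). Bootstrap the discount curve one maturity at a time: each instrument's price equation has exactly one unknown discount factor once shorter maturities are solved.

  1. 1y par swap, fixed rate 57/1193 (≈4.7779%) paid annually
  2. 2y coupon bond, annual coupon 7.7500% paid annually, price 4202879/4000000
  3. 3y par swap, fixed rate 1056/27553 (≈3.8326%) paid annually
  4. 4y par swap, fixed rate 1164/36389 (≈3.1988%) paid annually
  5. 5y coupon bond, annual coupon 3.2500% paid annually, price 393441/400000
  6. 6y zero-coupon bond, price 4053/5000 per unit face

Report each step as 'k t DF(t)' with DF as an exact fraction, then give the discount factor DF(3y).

1 1 1193/1250
2 2 1813/2000
3 3 559/625
4 4 2209/2500
5 5 8381/10000
6 6 4053/5000
DF(3y) = 559/625 ≈ 0.894400

step 1 [1y] swap r/1=57/1193: DF=(1 − 57/1193·(0))/(1+57/1193) = 1193/1250 ≈ 0.954400
step 2 [2y] bond c/1=31/400: DF=(4202879/4000000 − 31/400·(0.954400))/(1+31/400) = 1813/2000 ≈ 0.906500
step 3 [3y] swap r/1=1056/27553: DF=(1 − 1056/27553·(0.954400+0.906500))/(1+1056/27553) = 559/625 ≈ 0.894400
step 4 [4y] swap r/1=1164/36389: DF=(1 − 1164/36389·(0.954400+0.906500+0.894400))/(1+1164/36389) = 2209/2500 ≈ 0.883600
step 5 [5y] bond c/1=13/400: DF=(393441/400000 − 13/400·(0.954400+0.906500+0.894400+0.883600))/(1+13/400) = 8381/10000 ≈ 0.838100
step 6 [6y] zero: DF = P = 4053/5000 ≈ 0.810600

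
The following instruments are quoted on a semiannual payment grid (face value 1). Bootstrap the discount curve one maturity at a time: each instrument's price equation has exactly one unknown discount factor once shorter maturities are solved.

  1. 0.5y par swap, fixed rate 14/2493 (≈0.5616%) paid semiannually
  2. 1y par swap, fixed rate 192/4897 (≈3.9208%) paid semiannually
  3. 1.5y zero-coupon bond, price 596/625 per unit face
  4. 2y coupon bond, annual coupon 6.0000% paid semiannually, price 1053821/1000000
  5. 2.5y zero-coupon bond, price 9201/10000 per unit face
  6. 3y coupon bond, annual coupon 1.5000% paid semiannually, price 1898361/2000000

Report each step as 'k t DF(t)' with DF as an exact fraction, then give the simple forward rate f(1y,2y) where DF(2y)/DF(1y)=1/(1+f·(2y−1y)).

1 1/2 2493/2500
2 1 601/625
3 3/2 596/625
4 2 9383/10000
5 5/2 9201/10000
6 3 4533/5000
f(1y,2y) = ((601/625)/(9383/10000) − 1)/(1) = 233/9383 ≈ 2.4832%

step 1 [0.5y] swap r/2=7/2493: DF=(1 − 7/2493·(0))/(1+7/2493) = 2493/2500 ≈ 0.997200
step 2 [1y] swap r/2=96/4897: DF=(1 − 96/4897·(0.997200))/(1+96/4897) = 601/625 ≈ 0.961600
step 3 [1.5y] zero: DF = P = 596/625 ≈ 0.953600
step 4 [2y] bond c/2=3/100: DF=(1053821/1000000 − 3/100·(0.997200+0.961600+0.953600))/(1+3/100) = 9383/10000 ≈ 0.938300
step 5 [2.5y] zero: DF = P = 9201/10000 ≈ 0.920100
step 6 [3y] bond c/2=3/400: DF=(1898361/2000000 − 3/400·(0.997200+0.961600+0.953600+0.938300+0.920100))/(1+3/400) = 4533/5000 ≈ 0.906600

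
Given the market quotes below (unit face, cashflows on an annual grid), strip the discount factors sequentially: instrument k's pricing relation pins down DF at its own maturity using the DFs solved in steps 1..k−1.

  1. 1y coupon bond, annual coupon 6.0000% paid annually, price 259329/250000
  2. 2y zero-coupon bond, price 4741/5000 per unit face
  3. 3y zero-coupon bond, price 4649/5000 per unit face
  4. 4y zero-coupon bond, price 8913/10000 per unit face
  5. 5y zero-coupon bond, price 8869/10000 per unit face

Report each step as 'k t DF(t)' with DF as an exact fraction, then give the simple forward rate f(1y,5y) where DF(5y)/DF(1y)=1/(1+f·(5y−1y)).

step 1 [1y] bond c/1=3/50: DF=(259329/250000 − 3/50·(0))/(1+3/50) = 4893/5000 ≈ 0.978600
step 2 [2y] zero: DF = P = 4741/5000 ≈ 0.948200
step 3 [3y] zero: DF = P = 4649/5000 ≈ 0.929800
step 4 [4y] zero: DF = P = 8913/10000 ≈ 0.891300
step 5 [5y] zero: DF = P = 8869/10000 ≈ 0.886900

1 1 4893/5000
2 2 4741/5000
3 3 4649/5000
4 4 8913/10000
5 5 8869/10000
f(1y,5y) = ((4893/5000)/(8869/10000) − 1)/(4) = 131/5068 ≈ 2.5848%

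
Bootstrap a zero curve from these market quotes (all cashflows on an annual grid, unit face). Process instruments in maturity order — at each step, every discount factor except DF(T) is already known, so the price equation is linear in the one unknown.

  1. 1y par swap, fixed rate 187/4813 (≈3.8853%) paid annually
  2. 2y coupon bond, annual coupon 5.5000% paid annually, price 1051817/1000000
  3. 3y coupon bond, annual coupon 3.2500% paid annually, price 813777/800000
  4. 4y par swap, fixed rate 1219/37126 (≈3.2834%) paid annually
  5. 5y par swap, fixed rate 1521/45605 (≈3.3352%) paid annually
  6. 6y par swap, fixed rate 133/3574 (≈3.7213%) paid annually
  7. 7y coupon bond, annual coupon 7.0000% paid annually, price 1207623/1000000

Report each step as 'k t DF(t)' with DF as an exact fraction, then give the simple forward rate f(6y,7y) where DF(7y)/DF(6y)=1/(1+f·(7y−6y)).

step 1 [1y] swap r/1=187/4813: DF=(1 − 187/4813·(0))/(1+187/4813) = 4813/5000 ≈ 0.962600
step 2 [2y] bond c/1=11/200: DF=(1051817/1000000 − 11/200·(0.962600))/(1+11/200) = 2367/2500 ≈ 0.946800
step 3 [3y] bond c/1=13/400: DF=(813777/800000 − 13/400·(0.962600+0.946800))/(1+13/400) = 9251/10000 ≈ 0.925100
step 4 [4y] swap r/1=1219/37126: DF=(1 − 1219/37126·(0.962600+0.946800+0.925100))/(1+1219/37126) = 8781/10000 ≈ 0.878100
step 5 [5y] swap r/1=1521/45605: DF=(1 − 1521/45605·(0.962600+0.946800+0.925100+0.878100))/(1+1521/45605) = 8479/10000 ≈ 0.847900
step 6 [6y] swap r/1=133/3574: DF=(1 − 133/3574·(0.962600+0.946800+0.925100+0.878100+0.847900))/(1+133/3574) = 1601/2000 ≈ 0.800500
step 7 [7y] bond c/1=7/100: DF=(1207623/1000000 − 7/100·(0.962600+0.946800+0.925100+0.878100+0.847900+0.800500))/(1+7/100) = 7779/10000 ≈ 0.777900

1 1 4813/5000
2 2 2367/2500
3 3 9251/10000
4 4 8781/10000
5 5 8479/10000
6 6 1601/2000
7 7 7779/10000
f(6y,7y) = ((1601/2000)/(7779/10000) − 1)/(1) = 226/7779 ≈ 2.9053%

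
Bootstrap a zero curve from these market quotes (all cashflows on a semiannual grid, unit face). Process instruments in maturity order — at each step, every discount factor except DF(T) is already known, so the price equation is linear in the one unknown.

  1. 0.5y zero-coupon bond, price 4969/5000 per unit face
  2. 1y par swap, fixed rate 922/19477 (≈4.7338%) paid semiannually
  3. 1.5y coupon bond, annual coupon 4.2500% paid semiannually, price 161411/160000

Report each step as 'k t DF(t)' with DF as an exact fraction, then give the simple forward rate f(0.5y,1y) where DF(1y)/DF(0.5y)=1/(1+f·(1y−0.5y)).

step 1 [0.5y] zero: DF = P = 4969/5000 ≈ 0.993800
step 2 [1y] swap r/2=461/19477: DF=(1 − 461/19477·(0.993800))/(1+461/19477) = 9539/10000 ≈ 0.953900
step 3 [1.5y] bond c/2=17/800: DF=(161411/160000 − 17/800·(0.993800+0.953900))/(1+17/800) = 9473/10000 ≈ 0.947300

1 1/2 4969/5000
2 1 9539/10000
3 3/2 9473/10000
f(0.5y,1y) = ((4969/5000)/(9539/10000) − 1)/(1/2) = 798/9539 ≈ 8.3657%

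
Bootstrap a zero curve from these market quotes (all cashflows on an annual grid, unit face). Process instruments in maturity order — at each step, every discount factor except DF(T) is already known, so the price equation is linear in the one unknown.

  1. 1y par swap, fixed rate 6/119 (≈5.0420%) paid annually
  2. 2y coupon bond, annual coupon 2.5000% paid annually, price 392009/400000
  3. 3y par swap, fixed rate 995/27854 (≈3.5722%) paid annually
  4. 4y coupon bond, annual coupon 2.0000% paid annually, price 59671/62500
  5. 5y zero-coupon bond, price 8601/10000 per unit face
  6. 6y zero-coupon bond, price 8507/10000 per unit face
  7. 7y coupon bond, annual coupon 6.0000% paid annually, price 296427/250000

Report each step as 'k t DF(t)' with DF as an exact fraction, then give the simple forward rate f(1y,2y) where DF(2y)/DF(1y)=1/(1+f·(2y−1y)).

1 1 119/125
2 2 9329/10000
3 3 1801/2000
4 4 4407/5000
5 5 8601/10000
6 6 8507/10000
7 7 4071/5000
f(1y,2y) = ((119/125)/(9329/10000) − 1)/(1) = 191/9329 ≈ 2.0474%

step 1 [1y] swap r/1=6/119: DF=(1 − 6/119·(0))/(1+6/119) = 119/125 ≈ 0.952000
step 2 [2y] bond c/1=1/40: DF=(392009/400000 − 1/40·(0.952000))/(1+1/40) = 9329/10000 ≈ 0.932900
step 3 [3y] swap r/1=995/27854: DF=(1 − 995/27854·(0.952000+0.932900))/(1+995/27854) = 1801/2000 ≈ 0.900500
step 4 [4y] bond c/1=1/50: DF=(59671/62500 − 1/50·(0.952000+0.932900+0.900500))/(1+1/50) = 4407/5000 ≈ 0.881400
step 5 [5y] zero: DF = P = 8601/10000 ≈ 0.860100
step 6 [6y] zero: DF = P = 8507/10000 ≈ 0.850700
step 7 [7y] bond c/1=3/50: DF=(296427/250000 − 3/50·(0.952000+0.932900+0.900500+0.881400+0.860100+0.850700))/(1+3/50) = 4071/5000 ≈ 0.814200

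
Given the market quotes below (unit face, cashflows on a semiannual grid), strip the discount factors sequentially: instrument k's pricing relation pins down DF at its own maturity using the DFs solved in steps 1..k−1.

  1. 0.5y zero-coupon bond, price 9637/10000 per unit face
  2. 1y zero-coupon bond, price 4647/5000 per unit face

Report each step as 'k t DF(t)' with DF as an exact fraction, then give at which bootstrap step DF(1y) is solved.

step 1 [0.5y] zero: DF = P = 9637/10000 ≈ 0.963700
step 2 [1y] zero: DF = P = 4647/5000 ≈ 0.929400

1 1/2 9637/10000
2 1 4647/5000
DF(1y) is solved at step 2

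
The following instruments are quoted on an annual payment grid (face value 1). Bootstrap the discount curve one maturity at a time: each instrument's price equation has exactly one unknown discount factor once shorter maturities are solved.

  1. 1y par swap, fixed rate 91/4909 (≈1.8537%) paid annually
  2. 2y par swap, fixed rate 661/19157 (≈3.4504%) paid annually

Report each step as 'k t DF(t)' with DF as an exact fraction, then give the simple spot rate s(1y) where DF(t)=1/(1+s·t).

1 1 4909/5000
2 2 9339/10000
s(1y) = (1/(4909/5000) − 1)/(1) = 91/4909 ≈ 1.8537%

step 1 [1y] swap r/1=91/4909: DF=(1 − 91/4909·(0))/(1+91/4909) = 4909/5000 ≈ 0.981800
step 2 [2y] swap r/1=661/19157: DF=(1 − 661/19157·(0.981800))/(1+661/19157) = 9339/10000 ≈ 0.933900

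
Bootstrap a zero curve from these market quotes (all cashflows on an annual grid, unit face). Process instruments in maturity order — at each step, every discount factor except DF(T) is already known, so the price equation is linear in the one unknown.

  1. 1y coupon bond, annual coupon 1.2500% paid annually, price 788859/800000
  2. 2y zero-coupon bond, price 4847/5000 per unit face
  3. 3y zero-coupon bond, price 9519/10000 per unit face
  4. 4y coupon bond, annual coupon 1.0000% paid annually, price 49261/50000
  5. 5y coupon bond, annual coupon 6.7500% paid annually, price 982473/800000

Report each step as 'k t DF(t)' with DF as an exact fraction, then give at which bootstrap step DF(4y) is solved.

1 1 9739/10000
2 2 4847/5000
3 3 9519/10000
4 4 2367/2500
5 5 363/400
DF(4y) is solved at step 4

step 1 [1y] bond c/1=1/80: DF=(788859/800000 − 1/80·(0))/(1+1/80) = 9739/10000 ≈ 0.973900
step 2 [2y] zero: DF = P = 4847/5000 ≈ 0.969400
step 3 [3y] zero: DF = P = 9519/10000 ≈ 0.951900
step 4 [4y] bond c/1=1/100: DF=(49261/50000 − 1/100·(0.973900+0.969400+0.951900))/(1+1/100) = 2367/2500 ≈ 0.946800
step 5 [5y] bond c/1=27/400: DF=(982473/800000 − 27/400·(0.973900+0.969400+0.951900+0.946800))/(1+27/400) = 363/400 ≈ 0.907500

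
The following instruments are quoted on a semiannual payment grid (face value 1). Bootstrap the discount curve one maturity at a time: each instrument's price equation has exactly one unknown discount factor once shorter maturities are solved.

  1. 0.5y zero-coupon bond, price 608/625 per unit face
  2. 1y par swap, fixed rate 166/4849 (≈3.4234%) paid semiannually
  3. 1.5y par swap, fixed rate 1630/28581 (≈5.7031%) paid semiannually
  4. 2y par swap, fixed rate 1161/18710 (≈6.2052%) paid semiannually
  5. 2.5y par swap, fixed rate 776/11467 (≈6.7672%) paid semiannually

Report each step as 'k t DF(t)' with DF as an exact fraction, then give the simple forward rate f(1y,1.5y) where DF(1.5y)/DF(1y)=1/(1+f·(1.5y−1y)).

1 1/2 608/625
2 1 2417/2500
3 3/2 1837/2000
4 2 8839/10000
5 5/2 528/625
f(1y,1.5y) = ((2417/2500)/(1837/2000) − 1)/(1/2) = 966/9185 ≈ 10.5171%

step 1 [0.5y] zero: DF = P = 608/625 ≈ 0.972800
step 2 [1y] swap r/2=83/4849: DF=(1 − 83/4849·(0.972800))/(1+83/4849) = 2417/2500 ≈ 0.966800
step 3 [1.5y] swap r/2=815/28581: DF=(1 − 815/28581·(0.972800+0.966800))/(1+815/28581) = 1837/2000 ≈ 0.918500
step 4 [2y] swap r/2=1161/37420: DF=(1 − 1161/37420·(0.972800+0.966800+0.918500))/(1+1161/37420) = 8839/10000 ≈ 0.883900
step 5 [2.5y] swap r/2=388/11467: DF=(1 − 388/11467·(0.972800+0.966800+0.918500+0.883900))/(1+388/11467) = 528/625 ≈ 0.844800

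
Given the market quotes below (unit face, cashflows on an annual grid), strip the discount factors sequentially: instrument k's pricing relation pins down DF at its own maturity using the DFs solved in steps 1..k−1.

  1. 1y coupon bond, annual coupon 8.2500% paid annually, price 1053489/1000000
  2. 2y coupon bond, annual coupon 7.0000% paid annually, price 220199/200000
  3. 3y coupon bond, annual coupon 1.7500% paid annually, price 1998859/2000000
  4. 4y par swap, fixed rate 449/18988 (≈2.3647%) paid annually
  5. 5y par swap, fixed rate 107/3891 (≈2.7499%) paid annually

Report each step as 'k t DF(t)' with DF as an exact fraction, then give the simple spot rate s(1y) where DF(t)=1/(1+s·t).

step 1 [1y] bond c/1=33/400: DF=(1053489/1000000 − 33/400·(0))/(1+33/400) = 2433/2500 ≈ 0.973200
step 2 [2y] bond c/1=7/100: DF=(220199/200000 − 7/100·(0.973200))/(1+7/100) = 9653/10000 ≈ 0.965300
step 3 [3y] bond c/1=7/400: DF=(1998859/2000000 − 7/400·(0.973200+0.965300))/(1+7/400) = 9489/10000 ≈ 0.948900
step 4 [4y] swap r/1=449/18988: DF=(1 − 449/18988·(0.973200+0.965300+0.948900))/(1+449/18988) = 4551/5000 ≈ 0.910200
step 5 [5y] swap r/1=107/3891: DF=(1 − 107/3891·(0.973200+0.965300+0.948900+0.910200))/(1+107/3891) = 2179/2500 ≈ 0.871600

1 1 2433/2500
2 2 9653/10000
3 3 9489/10000
4 4 4551/5000
5 5 2179/2500
s(1y) = (1/(2433/2500) − 1)/(1) = 67/2433 ≈ 2.7538%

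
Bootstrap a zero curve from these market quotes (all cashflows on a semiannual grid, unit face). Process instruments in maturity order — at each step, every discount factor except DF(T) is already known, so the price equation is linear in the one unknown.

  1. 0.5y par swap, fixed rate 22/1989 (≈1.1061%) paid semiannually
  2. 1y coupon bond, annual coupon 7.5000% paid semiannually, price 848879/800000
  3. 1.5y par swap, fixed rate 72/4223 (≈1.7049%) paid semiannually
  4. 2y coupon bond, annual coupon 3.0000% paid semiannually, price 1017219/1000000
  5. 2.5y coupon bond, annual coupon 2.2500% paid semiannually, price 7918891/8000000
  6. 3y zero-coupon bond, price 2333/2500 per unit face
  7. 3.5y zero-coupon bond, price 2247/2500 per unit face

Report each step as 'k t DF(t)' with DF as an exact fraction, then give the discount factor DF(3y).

1 1/2 1989/2000
2 1 2467/2500
3 3/2 2437/2500
4 2 1917/2000
5 5/2 9353/10000
6 3 2333/2500
7 7/2 2247/2500
DF(3y) = 2333/2500 ≈ 0.933200

step 1 [0.5y] swap r/2=11/1989: DF=(1 − 11/1989·(0))/(1+11/1989) = 1989/2000 ≈ 0.994500
step 2 [1y] bond c/2=3/80: DF=(848879/800000 − 3/80·(0.994500))/(1+3/80) = 2467/2500 ≈ 0.986800
step 3 [1.5y] swap r/2=36/4223: DF=(1 − 36/4223·(0.994500+0.986800))/(1+36/4223) = 2437/2500 ≈ 0.974800
step 4 [2y] bond c/2=3/200: DF=(1017219/1000000 − 3/200·(0.994500+0.986800+0.974800))/(1+3/200) = 1917/2000 ≈ 0.958500
step 5 [2.5y] bond c/2=9/800: DF=(7918891/8000000 − 9/800·(0.994500+0.986800+0.974800+0.958500))/(1+9/800) = 9353/10000 ≈ 0.935300
step 6 [3y] zero: DF = P = 2333/2500 ≈ 0.933200
step 7 [3.5y] zero: DF = P = 2247/2500 ≈ 0.898800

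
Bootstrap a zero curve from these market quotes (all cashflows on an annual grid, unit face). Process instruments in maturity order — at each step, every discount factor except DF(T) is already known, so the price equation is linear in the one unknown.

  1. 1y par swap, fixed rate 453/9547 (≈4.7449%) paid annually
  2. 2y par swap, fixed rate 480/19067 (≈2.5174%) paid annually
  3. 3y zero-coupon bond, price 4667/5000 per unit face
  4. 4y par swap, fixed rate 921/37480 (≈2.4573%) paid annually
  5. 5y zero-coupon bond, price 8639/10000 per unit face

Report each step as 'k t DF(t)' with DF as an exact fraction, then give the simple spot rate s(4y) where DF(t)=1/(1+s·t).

1 1 9547/10000
2 2 119/125
3 3 4667/5000
4 4 9079/10000
5 5 8639/10000
s(4y) = (1/(9079/10000) − 1)/(4) = 921/36316 ≈ 2.5361%

step 1 [1y] swap r/1=453/9547: DF=(1 − 453/9547·(0))/(1+453/9547) = 9547/10000 ≈ 0.954700
step 2 [2y] swap r/1=480/19067: DF=(1 − 480/19067·(0.954700))/(1+480/19067) = 119/125 ≈ 0.952000
step 3 [3y] zero: DF = P = 4667/5000 ≈ 0.933400
step 4 [4y] swap r/1=921/37480: DF=(1 − 921/37480·(0.954700+0.952000+0.933400))/(1+921/37480) = 9079/10000 ≈ 0.907900
step 5 [5y] zero: DF = P = 8639/10000 ≈ 0.863900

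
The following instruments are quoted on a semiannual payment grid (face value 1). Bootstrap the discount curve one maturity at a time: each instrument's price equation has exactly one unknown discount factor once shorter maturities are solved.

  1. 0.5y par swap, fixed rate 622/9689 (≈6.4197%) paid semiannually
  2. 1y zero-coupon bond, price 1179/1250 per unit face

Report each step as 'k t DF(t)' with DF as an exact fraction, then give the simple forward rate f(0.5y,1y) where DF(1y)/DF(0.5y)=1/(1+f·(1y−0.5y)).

step 1 [0.5y] swap r/2=311/9689: DF=(1 − 311/9689·(0))/(1+311/9689) = 9689/10000 ≈ 0.968900
step 2 [1y] zero: DF = P = 1179/1250 ≈ 0.943200

1 1/2 9689/10000
2 1 1179/1250
f(0.5y,1y) = ((9689/10000)/(1179/1250) − 1)/(1/2) = 257/4716 ≈ 5.4495%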